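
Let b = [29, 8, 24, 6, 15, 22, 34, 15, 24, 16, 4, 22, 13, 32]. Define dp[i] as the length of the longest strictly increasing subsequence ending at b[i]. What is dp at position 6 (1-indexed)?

3

dp[i] = 1 + max{dp[j] : j<i, b[j]<b[i]} (or 1 if no such j):
i:      1  2  3  4  5  6  7  8  9 10 11 12 13 14
b[i]:  29  8 24  6 15 22 34 15 24 16  4 22 13 32
dp:     1  1  2  1  2  3  4  2  4  3  1  4  2  5
At index 6 the value is 3.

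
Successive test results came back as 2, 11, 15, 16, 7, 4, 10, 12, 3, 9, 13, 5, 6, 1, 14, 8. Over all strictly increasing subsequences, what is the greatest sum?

58

Let S[i] be the best sum of a strictly increasing subsequence ending at i:
i:      1  2  3  4  5  6  7  8  9 10 11 12 13 14 15 16
a[i]:   2 11 15 16  7  4 10 12  3  9 13  5  6  1 14  8
S:      2 13 28 44  9  6 19 31  5 18 44 11 17  1 58 25
Maximum is 58 (e.g. 2 + 7 + 10 + 12 + 13 + 14).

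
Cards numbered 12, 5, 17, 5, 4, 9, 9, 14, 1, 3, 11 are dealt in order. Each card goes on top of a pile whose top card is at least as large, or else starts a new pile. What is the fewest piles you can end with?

Place each on the leftmost legal pile:
12 → new pile 1 (tops now [12])
5 → pile 1 (tops now [5])
17 → new pile 2 (tops now [5, 17])
5 → pile 1 (tops now [5, 17])
4 → pile 1 (tops now [4, 17])
9 → pile 2 (tops now [4, 9])
9 → pile 2 (tops now [4, 9])
14 → new pile 3 (tops now [4, 9, 14])
1 → pile 1 (tops now [1, 9, 14])
3 → pile 2 (tops now [1, 3, 14])
11 → pile 3 (tops now [1, 3, 11])
Three piles.

3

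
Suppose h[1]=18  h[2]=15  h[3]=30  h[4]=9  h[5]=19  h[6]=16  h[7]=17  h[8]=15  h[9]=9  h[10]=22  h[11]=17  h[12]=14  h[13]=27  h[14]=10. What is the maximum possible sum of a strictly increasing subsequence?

97

Let S[i] be the best sum of a strictly increasing subsequence ending at i:
i:      1  2  3  4  5  6  7  8  9 10 11 12 13 14
h[i]:  18 15 30  9 19 16 17 15  9 22 17 14 27 10
S:     18 15 48  9 37 31 48 24  9 70 48 23 97 19
Maximum is 97 (e.g. 15 + 16 + 17 + 22 + 27).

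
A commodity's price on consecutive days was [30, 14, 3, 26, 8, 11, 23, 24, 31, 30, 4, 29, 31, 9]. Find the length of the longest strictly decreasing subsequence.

Negate each value so 'decreasing' becomes 'increasing', then run patience tails on the negated sequence:
-30 → extends → [-30]
-14 → extends → [-30, -14]
-3 → extends → [-30, -14, -3]
-26 → replaces -14 → [-30, -26, -3]
-8 → replaces -3 → [-30, -26, -8]
-11 → replaces -8 → [-30, -26, -11]
-23 → replaces -11 → [-30, -26, -23]
-24 → replaces -23 → [-30, -26, -24]
-31 → replaces -30 → [-31, -26, -24]
-30 → replaces -26 → [-31, -30, -24]
-4 → extends → [-31, -30, -24, -4]
-29 → replaces -24 → [-31, -30, -29, -4]
-31 → already a tail → [-31, -30, -29, -4]
-9 → replaces -4 → [-31, -30, -29, -9]
Four tails, so the longest strictly decreasing subsequence of the original has length 4.

4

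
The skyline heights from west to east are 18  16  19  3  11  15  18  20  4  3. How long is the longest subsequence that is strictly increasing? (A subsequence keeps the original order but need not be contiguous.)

5

Track the smallest tail for each achievable length (strict):
18 → extends → [18]
16 → replaces 18 → [16]
19 → extends → [16, 19]
3 → replaces 16 → [3, 19]
11 → replaces 19 → [3, 11]
15 → extends → [3, 11, 15]
18 → extends → [3, 11, 15, 18]
20 → extends → [3, 11, 15, 18, 20]
4 → replaces 11 → [3, 4, 15, 18, 20]
3 → already a tail → [3, 4, 15, 18, 20]
Five tails, so the longest strictly increasing subsequence has length 5 (e.g. 3, 11, 15, 18, 20).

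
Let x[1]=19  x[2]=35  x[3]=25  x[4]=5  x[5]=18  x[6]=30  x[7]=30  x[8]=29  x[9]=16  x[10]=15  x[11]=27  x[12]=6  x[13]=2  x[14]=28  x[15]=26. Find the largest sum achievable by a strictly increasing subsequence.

99

Let S[i] be the best sum of a strictly increasing subsequence ending at i:
i:      1  2  3  4  5  6  7  8  9 10 11 12 13 14 15
x[i]:  19 35 25  5 18 30 30 29 16 15 27  6  2 28 26
S:     19 54 44  5 23 74 74 73 21 20 71 11  2 99 70
Maximum is 99 (e.g. 19 + 25 + 27 + 28).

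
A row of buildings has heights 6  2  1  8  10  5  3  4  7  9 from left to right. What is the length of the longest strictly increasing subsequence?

Track the smallest tail for each achievable length (strict):
6 → extends → [6]
2 → replaces 6 → [2]
1 → replaces 2 → [1]
8 → extends → [1, 8]
10 → extends → [1, 8, 10]
5 → replaces 8 → [1, 5, 10]
3 → replaces 5 → [1, 3, 10]
4 → replaces 10 → [1, 3, 4]
7 → extends → [1, 3, 4, 7]
9 → extends → [1, 3, 4, 7, 9]
Five tails, so the longest strictly increasing subsequence has length 5 (e.g. 2, 3, 4, 7, 9).

5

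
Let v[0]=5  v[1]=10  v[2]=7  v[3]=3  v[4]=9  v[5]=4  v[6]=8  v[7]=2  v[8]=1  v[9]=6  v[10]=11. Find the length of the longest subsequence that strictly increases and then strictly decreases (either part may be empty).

6

inc[i] = longest strictly increasing subsequence ending at i; dec[i] = longest strictly decreasing subsequence starting at i:
i:      0  1  2  3  4  5  6  7  8  9 10
v[i]:   5 10  7  3  9  4  8  2  1  6 11
inc:    1  2  2  1  3  2  3  1  1  3  4
dec:    4  5  4  3  4  3  3  2  1  1  1
Best peak at i=1 (value 10): inc=2, dec=5, length 2+5−1 = 6.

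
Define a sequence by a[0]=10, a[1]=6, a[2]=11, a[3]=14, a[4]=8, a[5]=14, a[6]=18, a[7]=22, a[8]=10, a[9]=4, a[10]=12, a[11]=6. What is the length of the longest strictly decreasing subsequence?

3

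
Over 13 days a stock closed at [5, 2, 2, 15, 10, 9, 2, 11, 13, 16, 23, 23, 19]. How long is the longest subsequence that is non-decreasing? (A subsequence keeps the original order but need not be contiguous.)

Track the smallest tail for each achievable length (allowing ties):
5 → extends → [5]
2 → replaces 5 → [2]
2 → extends → [2, 2]
15 → extends → [2, 2, 15]
10 → replaces 15 → [2, 2, 10]
9 → replaces 10 → [2, 2, 9]
2 → replaces 9 → [2, 2, 2]
11 → extends → [2, 2, 2, 11]
13 → extends → [2, 2, 2, 11, 13]
16 → extends → [2, 2, 2, 11, 13, 16]
23 → extends → [2, 2, 2, 11, 13, 16, 23]
23 → extends → [2, 2, 2, 11, 13, 16, 23, 23]
19 → replaces 23 → [2, 2, 2, 11, 13, 16, 19, 23]
Eight tails, so the longest non-decreasing subsequence has length 8 (e.g. 2, 2, 10, 11, 13, 16, 23, 23).

8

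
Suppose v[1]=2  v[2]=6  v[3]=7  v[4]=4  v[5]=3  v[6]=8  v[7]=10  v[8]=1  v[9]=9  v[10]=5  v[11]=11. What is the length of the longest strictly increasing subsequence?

Let dp[i] be the length of the longest such subsequence ending at index i:
i:      1  2  3  4  5  6  7  8  9 10 11
v[i]:   2  6  7  4  3  8 10  1  9  5 11
dp:     1  2  3  2  2  4  5  1  5  3  6
Maximum dp value is 6.

6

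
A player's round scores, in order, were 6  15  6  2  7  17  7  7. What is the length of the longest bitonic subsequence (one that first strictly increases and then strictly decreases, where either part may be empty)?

4

inc[i] = longest strictly increasing subsequence ending at i; dec[i] = longest strictly decreasing subsequence starting at i:
i:      1  2  3  4  5  6  7  8
a[i]:   6 15  6  2  7 17  7  7
inc:    1  2  1  1  2  3  2  2
dec:    2  3  2  1  1  2  1  1
Best peak at i=2 (value 15): inc=2, dec=3, length 2+3−1 = 4.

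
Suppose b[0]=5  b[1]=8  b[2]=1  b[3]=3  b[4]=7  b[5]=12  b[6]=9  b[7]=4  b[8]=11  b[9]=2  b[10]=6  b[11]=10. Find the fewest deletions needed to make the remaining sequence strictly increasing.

7

Fewest deletions = n − (longest strictly increasing subsequence).
Patience tails:
5 → extends → [5]
8 → extends → [5, 8]
1 → replaces 5 → [1, 8]
3 → replaces 8 → [1, 3]
7 → extends → [1, 3, 7]
12 → extends → [1, 3, 7, 12]
9 → replaces 12 → [1, 3, 7, 9]
4 → replaces 7 → [1, 3, 4, 9]
11 → extends → [1, 3, 4, 9, 11]
2 → replaces 3 → [1, 2, 4, 9, 11]
6 → replaces 9 → [1, 2, 4, 6, 11]
10 → replaces 11 → [1, 2, 4, 6, 10]
Longest strictly increasing subsequence has length 5, so deletions = 12 − 5 = 7.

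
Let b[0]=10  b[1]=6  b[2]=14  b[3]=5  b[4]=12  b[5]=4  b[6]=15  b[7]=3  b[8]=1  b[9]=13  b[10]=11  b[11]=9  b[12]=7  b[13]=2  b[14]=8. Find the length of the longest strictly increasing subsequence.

Track the smallest tail for each achievable length (strict):
10 → extends → [10]
6 → replaces 10 → [6]
14 → extends → [6, 14]
5 → replaces 6 → [5, 14]
12 → replaces 14 → [5, 12]
4 → replaces 5 → [4, 12]
15 → extends → [4, 12, 15]
3 → replaces 4 → [3, 12, 15]
1 → replaces 3 → [1, 12, 15]
13 → replaces 15 → [1, 12, 13]
11 → replaces 12 → [1, 11, 13]
9 → replaces 11 → [1, 9, 13]
7 → replaces 9 → [1, 7, 13]
2 → replaces 7 → [1, 2, 13]
8 → replaces 13 → [1, 2, 8]
Three tails, so the longest strictly increasing subsequence has length 3 (e.g. 10, 14, 15).

3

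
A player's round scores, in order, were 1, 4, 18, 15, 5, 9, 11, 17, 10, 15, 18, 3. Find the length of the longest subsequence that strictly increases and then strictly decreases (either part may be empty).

inc[i] = longest strictly increasing subsequence ending at i; dec[i] = longest strictly decreasing subsequence starting at i:
i:      1  2  3  4  5  6  7  8  9 10 11 12
a[i]:   1  4 18 15  5  9 11 17 10 15 18  3
inc:    1  2  3  3  3  4  5  6  5  6  7  2
dec:    1  2  5  4  2  2  3  3  2  2  2  1
Best peak at i=8 (value 17): inc=6, dec=3, length 6+3−1 = 8.

8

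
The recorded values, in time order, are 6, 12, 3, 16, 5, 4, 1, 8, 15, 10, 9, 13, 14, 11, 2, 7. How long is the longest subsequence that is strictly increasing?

6

Let dp[i] be the length of the longest such subsequence ending at index i:
i:      1  2  3  4  5  6  7  8  9 10 11 12 13 14 15 16
a[i]:   6 12  3 16  5  4  1  8 15 10  9 13 14 11  2  7
dp:     1  2  1  3  2  2  1  3  4  4  4  5  6  5  2  3
Maximum dp value is 6.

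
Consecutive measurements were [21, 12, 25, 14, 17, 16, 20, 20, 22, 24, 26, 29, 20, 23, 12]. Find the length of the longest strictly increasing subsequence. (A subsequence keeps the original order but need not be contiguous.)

8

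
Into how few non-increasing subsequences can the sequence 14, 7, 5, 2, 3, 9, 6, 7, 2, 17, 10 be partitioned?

5

The minimum number of non-increasing subsequences covering a sequence equals the length of its longest strictly increasing subsequence.
LIS length is 5 (e.g. 2, 3, 6, 7, 17), so 5 piles are needed.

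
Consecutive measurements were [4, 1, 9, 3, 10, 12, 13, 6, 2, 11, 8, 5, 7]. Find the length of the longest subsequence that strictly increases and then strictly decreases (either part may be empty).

8

inc[i] = longest strictly increasing subsequence ending at i; dec[i] = longest strictly decreasing subsequence starting at i:
i:      1  2  3  4  5  6  7  8  9 10 11 12 13
a[i]:   4  1  9  3 10 12 13  6  2 11  8  5  7
inc:    1  1  2  2  3  4  5  3  2  4  4  3  4
dec:    3  1  3  2  3  4  4  2  1  3  2  1  1
Best peak at i=7 (value 13): inc=5, dec=4, length 5+4−1 = 8.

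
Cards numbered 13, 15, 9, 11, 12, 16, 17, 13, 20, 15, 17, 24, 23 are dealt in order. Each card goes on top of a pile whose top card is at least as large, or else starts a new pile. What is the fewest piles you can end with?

The minimum number of non-increasing subsequences covering a sequence equals the length of its longest strictly increasing subsequence.
LIS length is 7 (e.g. 9, 11, 12, 16, 17, 20, 24), so 7 piles are needed.

7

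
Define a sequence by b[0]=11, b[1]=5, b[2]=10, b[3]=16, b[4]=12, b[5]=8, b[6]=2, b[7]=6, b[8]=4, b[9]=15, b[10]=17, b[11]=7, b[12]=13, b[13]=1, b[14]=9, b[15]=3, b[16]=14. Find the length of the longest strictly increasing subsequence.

5

Track the smallest tail for each achievable length (strict):
11 → extends → [11]
5 → replaces 11 → [5]
10 → extends → [5, 10]
16 → extends → [5, 10, 16]
12 → replaces 16 → [5, 10, 12]
8 → replaces 10 → [5, 8, 12]
2 → replaces 5 → [2, 8, 12]
6 → replaces 8 → [2, 6, 12]
4 → replaces 6 → [2, 4, 12]
15 → extends → [2, 4, 12, 15]
17 → extends → [2, 4, 12, 15, 17]
7 → replaces 12 → [2, 4, 7, 15, 17]
13 → replaces 15 → [2, 4, 7, 13, 17]
1 → replaces 2 → [1, 4, 7, 13, 17]
9 → replaces 13 → [1, 4, 7, 9, 17]
3 → replaces 4 → [1, 3, 7, 9, 17]
14 → replaces 17 → [1, 3, 7, 9, 14]
Five tails, so the longest strictly increasing subsequence has length 5 (e.g. 5, 10, 12, 15, 17).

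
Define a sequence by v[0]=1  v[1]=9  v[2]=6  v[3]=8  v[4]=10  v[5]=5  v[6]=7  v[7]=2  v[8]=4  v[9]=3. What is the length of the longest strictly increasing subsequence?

4

Track the smallest tail for each achievable length (strict):
1 → extends → [1]
9 → extends → [1, 9]
6 → replaces 9 → [1, 6]
8 → extends → [1, 6, 8]
10 → extends → [1, 6, 8, 10]
5 → replaces 6 → [1, 5, 8, 10]
7 → replaces 8 → [1, 5, 7, 10]
2 → replaces 5 → [1, 2, 7, 10]
4 → replaces 7 → [1, 2, 4, 10]
3 → replaces 4 → [1, 2, 3, 10]
Four tails, so the longest strictly increasing subsequence has length 4 (e.g. 1, 6, 8, 10).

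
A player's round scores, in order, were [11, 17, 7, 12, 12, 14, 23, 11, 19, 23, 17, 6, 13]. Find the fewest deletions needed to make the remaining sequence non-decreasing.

7

Fewest deletions = n − (longest non-decreasing subsequence).
Patience tails:
11 → extends → [11]
17 → extends → [11, 17]
7 → replaces 11 → [7, 17]
12 → replaces 17 → [7, 12]
12 → extends → [7, 12, 12]
14 → extends → [7, 12, 12, 14]
23 → extends → [7, 12, 12, 14, 23]
11 → replaces 12 → [7, 11, 12, 14, 23]
19 → replaces 23 → [7, 11, 12, 14, 19]
23 → extends → [7, 11, 12, 14, 19, 23]
17 → replaces 19 → [7, 11, 12, 14, 17, 23]
6 → replaces 7 → [6, 11, 12, 14, 17, 23]
13 → replaces 14 → [6, 11, 12, 13, 17, 23]
Longest non-decreasing subsequence has length 6, so deletions = 13 − 6 = 7.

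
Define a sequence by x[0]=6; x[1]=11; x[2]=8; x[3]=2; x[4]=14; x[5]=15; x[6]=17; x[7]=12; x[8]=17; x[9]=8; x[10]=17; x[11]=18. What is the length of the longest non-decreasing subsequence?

Let dp[i] be the length of the longest such subsequence ending at index i:
i:      0  1  2  3  4  5  6  7  8  9 10 11
x[i]:   6 11  8  2 14 15 17 12 17  8 17 18
dp:     1  2  2  1  3  4  5  3  6  3  7  8
Maximum dp value is 8.

8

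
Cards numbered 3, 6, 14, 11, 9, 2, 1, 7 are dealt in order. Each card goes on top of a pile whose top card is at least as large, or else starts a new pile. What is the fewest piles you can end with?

3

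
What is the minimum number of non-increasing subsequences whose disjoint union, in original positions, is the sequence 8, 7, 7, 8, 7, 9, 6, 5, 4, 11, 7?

4

The minimum number of non-increasing subsequences covering a sequence equals the length of its longest strictly increasing subsequence.
LIS length is 4 (e.g. 7, 8, 9, 11), so 4 piles are needed.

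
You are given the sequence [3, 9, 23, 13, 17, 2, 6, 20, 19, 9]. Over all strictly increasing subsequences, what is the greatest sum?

Let S[i] be the best sum of a strictly increasing subsequence ending at i:
i:      1  2  3  4  5  6  7  8  9 10
a[i]:   3  9 23 13 17  2  6 20 19  9
S:      3 12 35 25 42  2  9 62 61 18
Maximum is 62 (e.g. 3 + 9 + 13 + 17 + 20).

62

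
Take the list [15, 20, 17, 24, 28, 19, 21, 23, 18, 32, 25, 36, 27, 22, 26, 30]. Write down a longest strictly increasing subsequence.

Patience tails give the LIS length; then backtrack through the dp parents:
15 → extends → [15]
20 → extends → [15, 20]
17 → replaces 20 → [15, 17]
24 → extends → [15, 17, 24]
28 → extends → [15, 17, 24, 28]
19 → replaces 24 → [15, 17, 19, 28]
21 → replaces 28 → [15, 17, 19, 21]
23 → extends → [15, 17, 19, 21, 23]
18 → replaces 19 → [15, 17, 18, 21, 23]
32 → extends → [15, 17, 18, 21, 23, 32]
25 → replaces 32 → [15, 17, 18, 21, 23, 25]
36 → extends → [15, 17, 18, 21, 23, 25, 36]
27 → replaces 36 → [15, 17, 18, 21, 23, 25, 27]
22 → replaces 23 → [15, 17, 18, 21, 22, 25, 27]
26 → replaces 27 → [15, 17, 18, 21, 22, 25, 26]
30 → extends → [15, 17, 18, 21, 22, 25, 26, 30]
Length 8; one witness is 15, 17, 19, 21, 23, 25, 27, 30.

15, 17, 19, 21, 23, 25, 27, 30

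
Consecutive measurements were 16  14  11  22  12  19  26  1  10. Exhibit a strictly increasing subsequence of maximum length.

Patience tails give the LIS length; then backtrack through the dp parents:
16 → extends → [16]
14 → replaces 16 → [14]
11 → replaces 14 → [11]
22 → extends → [11, 22]
12 → replaces 22 → [11, 12]
19 → extends → [11, 12, 19]
26 → extends → [11, 12, 19, 26]
1 → replaces 11 → [1, 12, 19, 26]
10 → replaces 12 → [1, 10, 19, 26]
Length 4; one witness is 11, 12, 19, 26.

11, 12, 19, 26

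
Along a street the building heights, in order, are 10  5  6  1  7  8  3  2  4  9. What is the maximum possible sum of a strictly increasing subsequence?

35

Let S[i] be the best sum of a strictly increasing subsequence ending at i:
i:      1  2  3  4  5  6  7  8  9 10
a[i]:  10  5  6  1  7  8  3  2  4  9
S:     10  5 11  1 18 26  4  3  8 35
Maximum is 35 (e.g. 5 + 6 + 7 + 8 + 9).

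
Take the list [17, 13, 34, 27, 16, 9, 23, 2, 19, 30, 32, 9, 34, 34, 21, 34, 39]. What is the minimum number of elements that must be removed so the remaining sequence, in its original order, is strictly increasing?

10

Fewest deletions = n − (longest strictly increasing subsequence).
Patience tails:
17 → extends → [17]
13 → replaces 17 → [13]
34 → extends → [13, 34]
27 → replaces 34 → [13, 27]
16 → replaces 27 → [13, 16]
9 → replaces 13 → [9, 16]
23 → extends → [9, 16, 23]
2 → replaces 9 → [2, 16, 23]
19 → replaces 23 → [2, 16, 19]
30 → extends → [2, 16, 19, 30]
32 → extends → [2, 16, 19, 30, 32]
9 → replaces 16 → [2, 9, 19, 30, 32]
34 → extends → [2, 9, 19, 30, 32, 34]
34 → already a tail → [2, 9, 19, 30, 32, 34]
21 → replaces 30 → [2, 9, 19, 21, 32, 34]
34 → already a tail → [2, 9, 19, 21, 32, 34]
39 → extends → [2, 9, 19, 21, 32, 34, 39]
Longest strictly increasing subsequence has length 7, so deletions = 17 − 7 = 10.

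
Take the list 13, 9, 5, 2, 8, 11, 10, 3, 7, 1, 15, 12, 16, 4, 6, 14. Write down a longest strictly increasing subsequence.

5, 8, 11, 15, 16

Patience tails give the LIS length; then backtrack through the dp parents:
13 → extends → [13]
9 → replaces 13 → [9]
5 → replaces 9 → [5]
2 → replaces 5 → [2]
8 → extends → [2, 8]
11 → extends → [2, 8, 11]
10 → replaces 11 → [2, 8, 10]
3 → replaces 8 → [2, 3, 10]
7 → replaces 10 → [2, 3, 7]
1 → replaces 2 → [1, 3, 7]
15 → extends → [1, 3, 7, 15]
12 → replaces 15 → [1, 3, 7, 12]
16 → extends → [1, 3, 7, 12, 16]
4 → replaces 7 → [1, 3, 4, 12, 16]
6 → replaces 12 → [1, 3, 4, 6, 16]
14 → replaces 16 → [1, 3, 4, 6, 14]
Length 5; one witness is 5, 8, 11, 15, 16.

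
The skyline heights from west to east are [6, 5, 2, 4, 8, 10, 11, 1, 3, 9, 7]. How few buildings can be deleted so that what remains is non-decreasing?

6

Fewest deletions = n − (longest non-decreasing subsequence).
i:      1  2  3  4  5  6  7  8  9 10 11
a[i]:   6  5  2  4  8 10 11  1  3  9  7
dp:     1  1  1  2  3  4  5  1  2  4  3
max dp = 5, so deletions = 11 − 5 = 6.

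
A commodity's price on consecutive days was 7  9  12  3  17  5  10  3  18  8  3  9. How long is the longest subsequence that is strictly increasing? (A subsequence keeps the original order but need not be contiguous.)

5

Track the smallest tail for each achievable length (strict):
7 → extends → [7]
9 → extends → [7, 9]
12 → extends → [7, 9, 12]
3 → replaces 7 → [3, 9, 12]
17 → extends → [3, 9, 12, 17]
5 → replaces 9 → [3, 5, 12, 17]
10 → replaces 12 → [3, 5, 10, 17]
3 → already a tail → [3, 5, 10, 17]
18 → extends → [3, 5, 10, 17, 18]
8 → replaces 10 → [3, 5, 8, 17, 18]
3 → already a tail → [3, 5, 8, 17, 18]
9 → replaces 17 → [3, 5, 8, 9, 18]
Five tails, so the longest strictly increasing subsequence has length 5 (e.g. 7, 9, 12, 17, 18).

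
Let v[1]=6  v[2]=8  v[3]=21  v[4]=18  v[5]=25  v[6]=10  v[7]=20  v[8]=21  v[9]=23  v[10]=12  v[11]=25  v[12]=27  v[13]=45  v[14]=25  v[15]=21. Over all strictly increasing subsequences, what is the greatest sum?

Let S[i] be the best sum of a strictly increasing subsequence ending at i:
i:       1   2   3   4   5   6   7   8   9  10  11  12  13  14  15
v[i]:    6   8  21  18  25  10  20  21  23  12  25  27  45  25  21
S:       6  14  35  32  60  24  52  73  96  36 121 148 193 121  73
Maximum is 193 (e.g. 6 + 8 + 18 + 20 + 21 + 23 + 25 + 27 + 45).

193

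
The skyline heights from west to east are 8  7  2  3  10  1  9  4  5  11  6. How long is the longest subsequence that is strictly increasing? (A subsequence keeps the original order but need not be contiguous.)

5

Track the smallest tail for each achievable length (strict):
8 → extends → [8]
7 → replaces 8 → [7]
2 → replaces 7 → [2]
3 → extends → [2, 3]
10 → extends → [2, 3, 10]
1 → replaces 2 → [1, 3, 10]
9 → replaces 10 → [1, 3, 9]
4 → replaces 9 → [1, 3, 4]
5 → extends → [1, 3, 4, 5]
11 → extends → [1, 3, 4, 5, 11]
6 → replaces 11 → [1, 3, 4, 5, 6]
Five tails, so the longest strictly increasing subsequence has length 5 (e.g. 2, 3, 4, 5, 11).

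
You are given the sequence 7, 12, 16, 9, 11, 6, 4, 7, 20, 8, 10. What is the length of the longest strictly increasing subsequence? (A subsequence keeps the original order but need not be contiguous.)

4

Track the smallest tail for each achievable length (strict):
7 → extends → [7]
12 → extends → [7, 12]
16 → extends → [7, 12, 16]
9 → replaces 12 → [7, 9, 16]
11 → replaces 16 → [7, 9, 11]
6 → replaces 7 → [6, 9, 11]
4 → replaces 6 → [4, 9, 11]
7 → replaces 9 → [4, 7, 11]
20 → extends → [4, 7, 11, 20]
8 → replaces 11 → [4, 7, 8, 20]
10 → replaces 20 → [4, 7, 8, 10]
Four tails, so the longest strictly increasing subsequence has length 4 (e.g. 7, 12, 16, 20).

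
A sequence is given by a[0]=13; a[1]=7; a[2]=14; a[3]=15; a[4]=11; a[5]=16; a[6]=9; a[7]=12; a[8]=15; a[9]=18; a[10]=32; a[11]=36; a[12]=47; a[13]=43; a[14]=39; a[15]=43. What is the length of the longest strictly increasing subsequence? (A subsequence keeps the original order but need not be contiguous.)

9

Track the smallest tail for each achievable length (strict):
13 → extends → [13]
7 → replaces 13 → [7]
14 → extends → [7, 14]
15 → extends → [7, 14, 15]
11 → replaces 14 → [7, 11, 15]
16 → extends → [7, 11, 15, 16]
9 → replaces 11 → [7, 9, 15, 16]
12 → replaces 15 → [7, 9, 12, 16]
15 → replaces 16 → [7, 9, 12, 15]
18 → extends → [7, 9, 12, 15, 18]
32 → extends → [7, 9, 12, 15, 18, 32]
36 → extends → [7, 9, 12, 15, 18, 32, 36]
47 → extends → [7, 9, 12, 15, 18, 32, 36, 47]
43 → replaces 47 → [7, 9, 12, 15, 18, 32, 36, 43]
39 → replaces 43 → [7, 9, 12, 15, 18, 32, 36, 39]
43 → extends → [7, 9, 12, 15, 18, 32, 36, 39, 43]
Nine tails, so the longest strictly increasing subsequence has length 9 (e.g. 13, 14, 15, 16, 18, 32, 36, 39, 43).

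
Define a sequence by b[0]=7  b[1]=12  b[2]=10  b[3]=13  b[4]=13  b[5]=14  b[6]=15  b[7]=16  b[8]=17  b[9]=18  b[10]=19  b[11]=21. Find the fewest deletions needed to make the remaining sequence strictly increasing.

2

Fewest deletions = n − (longest strictly increasing subsequence).
Patience tails:
7 → extends → [7]
12 → extends → [7, 12]
10 → replaces 12 → [7, 10]
13 → extends → [7, 10, 13]
13 → already a tail → [7, 10, 13]
14 → extends → [7, 10, 13, 14]
15 → extends → [7, 10, 13, 14, 15]
16 → extends → [7, 10, 13, 14, 15, 16]
17 → extends → [7, 10, 13, 14, 15, 16, 17]
18 → extends → [7, 10, 13, 14, 15, 16, 17, 18]
19 → extends → [7, 10, 13, 14, 15, 16, 17, 18, 19]
21 → extends → [7, 10, 13, 14, 15, 16, 17, 18, 19, 21]
Longest strictly increasing subsequence has length 10, so deletions = 12 − 10 = 2.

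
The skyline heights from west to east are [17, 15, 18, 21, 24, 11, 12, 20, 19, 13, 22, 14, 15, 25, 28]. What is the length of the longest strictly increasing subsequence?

7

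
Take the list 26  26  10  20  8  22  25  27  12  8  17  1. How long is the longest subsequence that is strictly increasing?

5

Track the smallest tail for each achievable length (strict):
26 → extends → [26]
26 → already a tail → [26]
10 → replaces 26 → [10]
20 → extends → [10, 20]
8 → replaces 10 → [8, 20]
22 → extends → [8, 20, 22]
25 → extends → [8, 20, 22, 25]
27 → extends → [8, 20, 22, 25, 27]
12 → replaces 20 → [8, 12, 22, 25, 27]
8 → already a tail → [8, 12, 22, 25, 27]
17 → replaces 22 → [8, 12, 17, 25, 27]
1 → replaces 8 → [1, 12, 17, 25, 27]
Five tails, so the longest strictly increasing subsequence has length 5 (e.g. 10, 20, 22, 25, 27).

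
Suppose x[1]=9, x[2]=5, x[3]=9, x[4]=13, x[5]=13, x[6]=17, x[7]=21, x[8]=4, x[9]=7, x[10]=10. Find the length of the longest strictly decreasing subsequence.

3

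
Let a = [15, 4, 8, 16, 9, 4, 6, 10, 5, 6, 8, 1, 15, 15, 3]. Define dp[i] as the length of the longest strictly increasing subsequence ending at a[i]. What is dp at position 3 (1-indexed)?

dp[i] = 1 + max{dp[j] : j<i, a[j]<a[i]} (or 1 if no such j):
i:      1  2  3  4  5  6  7  8  9 10 11 12 13 14 15
a[i]:  15  4  8 16  9  4  6 10  5  6  8  1 15 15  3
dp:     1  1  2  3  3  1  2  4  2  3  4  1  5  5  2
At index 3 the value is 2.

2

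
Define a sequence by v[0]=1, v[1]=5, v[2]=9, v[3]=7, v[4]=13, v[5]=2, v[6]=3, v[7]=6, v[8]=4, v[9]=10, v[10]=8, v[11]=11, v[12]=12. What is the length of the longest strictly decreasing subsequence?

4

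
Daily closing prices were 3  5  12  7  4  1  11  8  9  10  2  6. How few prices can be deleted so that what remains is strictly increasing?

Fewest deletions = n − (longest strictly increasing subsequence).
Patience tails:
3 → extends → [3]
5 → extends → [3, 5]
12 → extends → [3, 5, 12]
7 → replaces 12 → [3, 5, 7]
4 → replaces 5 → [3, 4, 7]
1 → replaces 3 → [1, 4, 7]
11 → extends → [1, 4, 7, 11]
8 → replaces 11 → [1, 4, 7, 8]
9 → extends → [1, 4, 7, 8, 9]
10 → extends → [1, 4, 7, 8, 9, 10]
2 → replaces 4 → [1, 2, 7, 8, 9, 10]
6 → replaces 7 → [1, 2, 6, 8, 9, 10]
Longest strictly increasing subsequence has length 6, so deletions = 12 − 6 = 6.

6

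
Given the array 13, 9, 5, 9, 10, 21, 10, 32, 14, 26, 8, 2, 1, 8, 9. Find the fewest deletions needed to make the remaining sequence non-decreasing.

Fewest deletions = n − (longest non-decreasing subsequence).
Patience tails:
13 → extends → [13]
9 → replaces 13 → [9]
5 → replaces 9 → [5]
9 → extends → [5, 9]
10 → extends → [5, 9, 10]
21 → extends → [5, 9, 10, 21]
10 → replaces 21 → [5, 9, 10, 10]
32 → extends → [5, 9, 10, 10, 32]
14 → replaces 32 → [5, 9, 10, 10, 14]
26 → extends → [5, 9, 10, 10, 14, 26]
8 → replaces 9 → [5, 8, 10, 10, 14, 26]
2 → replaces 5 → [2, 8, 10, 10, 14, 26]
1 → replaces 2 → [1, 8, 10, 10, 14, 26]
8 → replaces 10 → [1, 8, 8, 10, 14, 26]
9 → replaces 10 → [1, 8, 8, 9, 14, 26]
Longest non-decreasing subsequence has length 6, so deletions = 15 − 6 = 9.

9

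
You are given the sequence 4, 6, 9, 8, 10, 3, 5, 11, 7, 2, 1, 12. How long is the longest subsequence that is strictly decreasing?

5

Negate each value so 'decreasing' becomes 'increasing', then run patience tails on the negated sequence:
-4 → extends → [-4]
-6 → replaces -4 → [-6]
-9 → replaces -6 → [-9]
-8 → extends → [-9, -8]
-10 → replaces -9 → [-10, -8]
-3 → extends → [-10, -8, -3]
-5 → replaces -3 → [-10, -8, -5]
-11 → replaces -10 → [-11, -8, -5]
-7 → replaces -5 → [-11, -8, -7]
-2 → extends → [-11, -8, -7, -2]
-1 → extends → [-11, -8, -7, -2, -1]
-12 → replaces -11 → [-12, -8, -7, -2, -1]
Five tails, so the longest strictly decreasing subsequence of the original has length 5.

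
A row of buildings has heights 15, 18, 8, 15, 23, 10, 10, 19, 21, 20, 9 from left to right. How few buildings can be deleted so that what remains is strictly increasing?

7

Fewest deletions = n − (longest strictly increasing subsequence).
i:      1  2  3  4  5  6  7  8  9 10 11
a[i]:  15 18  8 15 23 10 10 19 21 20  9
dp:     1  2  1  2  3  2  2  3  4  4  2
max dp = 4, so deletions = 11 − 4 = 7.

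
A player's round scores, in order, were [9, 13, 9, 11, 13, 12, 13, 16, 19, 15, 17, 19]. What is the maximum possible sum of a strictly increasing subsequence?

97

Let S[i] be the best sum of a strictly increasing subsequence ending at i:
i:      1  2  3  4  5  6  7  8  9 10 11 12
a[i]:   9 13  9 11 13 12 13 16 19 15 17 19
S:      9 22  9 20 33 32 45 61 80 60 78 97
Maximum is 97 (e.g. 9 + 11 + 12 + 13 + 16 + 17 + 19).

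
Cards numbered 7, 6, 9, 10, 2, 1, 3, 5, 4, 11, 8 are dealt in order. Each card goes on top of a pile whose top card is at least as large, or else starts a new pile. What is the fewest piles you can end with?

4

Place each on the leftmost legal pile:
7 → new pile 1 (tops now [7])
6 → pile 1 (tops now [6])
9 → new pile 2 (tops now [6, 9])
10 → new pile 3 (tops now [6, 9, 10])
2 → pile 1 (tops now [2, 9, 10])
1 → pile 1 (tops now [1, 9, 10])
3 → pile 2 (tops now [1, 3, 10])
5 → pile 3 (tops now [1, 3, 5])
4 → pile 3 (tops now [1, 3, 4])
11 → new pile 4 (tops now [1, 3, 4, 11])
8 → pile 4 (tops now [1, 3, 4, 8])
Four piles.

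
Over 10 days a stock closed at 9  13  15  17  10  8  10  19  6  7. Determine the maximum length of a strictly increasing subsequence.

5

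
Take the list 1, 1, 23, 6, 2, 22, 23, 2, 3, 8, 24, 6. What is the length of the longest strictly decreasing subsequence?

4

Let dp[i] be the longest strictly decreasing subsequence ending at i:
i:      1  2  3  4  5  6  7  8  9 10 11 12
a[i]:   1  1 23  6  2 22 23  2  3  8 24  6
dp:     1  1  1  2  3  2  1  3  3  3  1  4
Maximum is 4.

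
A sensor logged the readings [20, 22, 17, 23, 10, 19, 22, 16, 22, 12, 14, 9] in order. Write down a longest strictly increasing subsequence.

Patience tails give the LIS length; then backtrack through the dp parents:
20 → extends → [20]
22 → extends → [20, 22]
17 → replaces 20 → [17, 22]
23 → extends → [17, 22, 23]
10 → replaces 17 → [10, 22, 23]
19 → replaces 22 → [10, 19, 23]
22 → replaces 23 → [10, 19, 22]
16 → replaces 19 → [10, 16, 22]
22 → already a tail → [10, 16, 22]
12 → replaces 16 → [10, 12, 22]
14 → replaces 22 → [10, 12, 14]
9 → replaces 10 → [9, 12, 14]
Length 3; one witness is 20, 22, 23.

20, 22, 23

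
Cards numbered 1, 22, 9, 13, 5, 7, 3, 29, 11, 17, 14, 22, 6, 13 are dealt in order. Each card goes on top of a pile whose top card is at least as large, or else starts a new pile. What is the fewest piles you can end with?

The minimum number of non-increasing subsequences covering a sequence equals the length of its longest strictly increasing subsequence.
LIS length is 6 (e.g. 1, 5, 7, 11, 17, 22), so 6 piles are needed.

6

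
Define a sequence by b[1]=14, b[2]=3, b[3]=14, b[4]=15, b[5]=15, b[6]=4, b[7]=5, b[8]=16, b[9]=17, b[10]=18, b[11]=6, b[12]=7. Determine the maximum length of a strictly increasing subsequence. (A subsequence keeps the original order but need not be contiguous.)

6

Track the smallest tail for each achievable length (strict):
14 → extends → [14]
3 → replaces 14 → [3]
14 → extends → [3, 14]
15 → extends → [3, 14, 15]
15 → already a tail → [3, 14, 15]
4 → replaces 14 → [3, 4, 15]
5 → replaces 15 → [3, 4, 5]
16 → extends → [3, 4, 5, 16]
17 → extends → [3, 4, 5, 16, 17]
18 → extends → [3, 4, 5, 16, 17, 18]
6 → replaces 16 → [3, 4, 5, 6, 17, 18]
7 → replaces 17 → [3, 4, 5, 6, 7, 18]
Six tails, so the longest strictly increasing subsequence has length 6 (e.g. 3, 14, 15, 16, 17, 18).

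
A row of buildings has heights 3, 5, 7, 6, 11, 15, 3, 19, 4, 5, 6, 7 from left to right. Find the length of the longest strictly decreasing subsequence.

3

Let dp[i] be the longest strictly decreasing subsequence ending at i:
i:      1  2  3  4  5  6  7  8  9 10 11 12
a[i]:   3  5  7  6 11 15  3 19  4  5  6  7
dp:     1  1  1  2  1  1  3  1  3  3  2  2
Maximum is 3.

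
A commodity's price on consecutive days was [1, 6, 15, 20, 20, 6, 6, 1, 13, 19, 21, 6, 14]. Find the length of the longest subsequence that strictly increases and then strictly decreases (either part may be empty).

6

inc[i] = longest strictly increasing subsequence ending at i; dec[i] = longest strictly decreasing subsequence starting at i:
i:      1  2  3  4  5  6  7  8  9 10 11 12 13
a[i]:   1  6 15 20 20  6  6  1 13 19 21  6 14
inc:    1  2  3  4  4  2  2  1  3  4  5  2  4
dec:    1  2  3  3  3  2  2  1  2  2  2  1  1
Best peak at i=4 (value 20): inc=4, dec=3, length 4+3−1 = 6.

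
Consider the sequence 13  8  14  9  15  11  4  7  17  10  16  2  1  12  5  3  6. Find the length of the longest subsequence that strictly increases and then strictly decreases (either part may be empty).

inc[i] = longest strictly increasing subsequence ending at i; dec[i] = longest strictly decreasing subsequence starting at i:
i:      1  2  3  4  5  6  7  8  9 10 11 12 13 14 15 16 17
a[i]:  13  8 14  9 15 11  4  7 17 10 16  2  1 12  5  3  6
inc:    1  1  2  2  3  3  1  2  4  3  4  1  1  4  2  2  3
dec:    5  4  5  4  5  4  3  3  5  3  4  2  1  3  2  1  1
Best peak at i=9 (value 17): inc=4, dec=5, length 4+5−1 = 8.

8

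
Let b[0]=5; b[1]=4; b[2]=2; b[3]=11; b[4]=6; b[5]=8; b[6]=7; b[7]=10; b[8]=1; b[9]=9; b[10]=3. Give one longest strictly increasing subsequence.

Patience tails give the LIS length; then backtrack through the dp parents:
5 → extends → [5]
4 → replaces 5 → [4]
2 → replaces 4 → [2]
11 → extends → [2, 11]
6 → replaces 11 → [2, 6]
8 → extends → [2, 6, 8]
7 → replaces 8 → [2, 6, 7]
10 → extends → [2, 6, 7, 10]
1 → replaces 2 → [1, 6, 7, 10]
9 → replaces 10 → [1, 6, 7, 9]
3 → replaces 6 → [1, 3, 7, 9]
Length 4; one witness is 5, 6, 8, 10.

5, 6, 8, 10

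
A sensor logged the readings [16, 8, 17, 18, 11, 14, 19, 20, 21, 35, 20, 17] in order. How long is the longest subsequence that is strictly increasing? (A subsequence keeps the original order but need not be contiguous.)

Let dp[i] be the length of the longest such subsequence ending at index i:
i:      1  2  3  4  5  6  7  8  9 10 11 12
a[i]:  16  8 17 18 11 14 19 20 21 35 20 17
dp:     1  1  2  3  2  3  4  5  6  7  5  4
Maximum dp value is 7.

7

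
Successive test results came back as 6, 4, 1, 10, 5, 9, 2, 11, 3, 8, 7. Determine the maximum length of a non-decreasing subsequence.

4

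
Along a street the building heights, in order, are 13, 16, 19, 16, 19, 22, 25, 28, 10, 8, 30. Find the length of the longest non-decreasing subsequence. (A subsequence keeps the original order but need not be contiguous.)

8

Track the smallest tail for each achievable length (allowing ties):
13 → extends → [13]
16 → extends → [13, 16]
19 → extends → [13, 16, 19]
16 → replaces 19 → [13, 16, 16]
19 → extends → [13, 16, 16, 19]
22 → extends → [13, 16, 16, 19, 22]
25 → extends → [13, 16, 16, 19, 22, 25]
28 → extends → [13, 16, 16, 19, 22, 25, 28]
10 → replaces 13 → [10, 16, 16, 19, 22, 25, 28]
8 → replaces 10 → [8, 16, 16, 19, 22, 25, 28]
30 → extends → [8, 16, 16, 19, 22, 25, 28, 30]
Eight tails, so the longest non-decreasing subsequence has length 8 (e.g. 13, 16, 19, 19, 22, 25, 28, 30).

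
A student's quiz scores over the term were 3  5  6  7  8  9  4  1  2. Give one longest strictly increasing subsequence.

3, 5, 6, 7, 8, 9

Patience tails give the LIS length; then backtrack through the dp parents:
3 → extends → [3]
5 → extends → [3, 5]
6 → extends → [3, 5, 6]
7 → extends → [3, 5, 6, 7]
8 → extends → [3, 5, 6, 7, 8]
9 → extends → [3, 5, 6, 7, 8, 9]
4 → replaces 5 → [3, 4, 6, 7, 8, 9]
1 → replaces 3 → [1, 4, 6, 7, 8, 9]
2 → replaces 4 → [1, 2, 6, 7, 8, 9]
Length 6; one witness is 3, 5, 6, 7, 8, 9.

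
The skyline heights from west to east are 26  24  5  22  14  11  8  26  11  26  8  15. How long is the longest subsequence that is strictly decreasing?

6

Let dp[i] be the longest strictly decreasing subsequence ending at i:
i:      1  2  3  4  5  6  7  8  9 10 11 12
a[i]:  26 24  5 22 14 11  8 26 11 26  8 15
dp:     1  2  3  3  4  5  6  1  5  1  6  4
Maximum is 6.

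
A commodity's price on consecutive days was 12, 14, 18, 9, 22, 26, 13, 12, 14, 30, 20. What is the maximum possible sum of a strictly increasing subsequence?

Let S[i] be the best sum of a strictly increasing subsequence ending at i:
i:       1   2   3   4   5   6   7   8   9  10  11
a[i]:   12  14  18   9  22  26  13  12  14  30  20
S:      12  26  44   9  66  92  25  21  39 122  64
Maximum is 122 (e.g. 12 + 14 + 18 + 22 + 26 + 30).

122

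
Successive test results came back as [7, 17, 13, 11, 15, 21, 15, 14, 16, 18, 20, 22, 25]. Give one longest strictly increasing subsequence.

7, 13, 15, 16, 18, 20, 22, 25

Patience tails give the LIS length; then backtrack through the dp parents:
7 → extends → [7]
17 → extends → [7, 17]
13 → replaces 17 → [7, 13]
11 → replaces 13 → [7, 11]
15 → extends → [7, 11, 15]
21 → extends → [7, 11, 15, 21]
15 → already a tail → [7, 11, 15, 21]
14 → replaces 15 → [7, 11, 14, 21]
16 → replaces 21 → [7, 11, 14, 16]
18 → extends → [7, 11, 14, 16, 18]
20 → extends → [7, 11, 14, 16, 18, 20]
22 → extends → [7, 11, 14, 16, 18, 20, 22]
25 → extends → [7, 11, 14, 16, 18, 20, 22, 25]
Length 8; one witness is 7, 13, 15, 16, 18, 20, 22, 25.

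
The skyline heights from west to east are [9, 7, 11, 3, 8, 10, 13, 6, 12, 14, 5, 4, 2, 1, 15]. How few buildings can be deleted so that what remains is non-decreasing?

9

Fewest deletions = n − (longest non-decreasing subsequence).
i:      1  2  3  4  5  6  7  8  9 10 11 12 13 14 15
a[i]:   9  7 11  3  8 10 13  6 12 14  5  4  2  1 15
dp:     1  1  2  1  2  3  4  2  4  5  2  2  1  1  6
max dp = 6, so deletions = 15 − 6 = 9.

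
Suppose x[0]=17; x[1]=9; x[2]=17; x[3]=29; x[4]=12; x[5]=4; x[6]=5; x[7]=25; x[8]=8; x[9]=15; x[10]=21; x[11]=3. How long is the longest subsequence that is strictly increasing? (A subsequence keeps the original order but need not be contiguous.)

5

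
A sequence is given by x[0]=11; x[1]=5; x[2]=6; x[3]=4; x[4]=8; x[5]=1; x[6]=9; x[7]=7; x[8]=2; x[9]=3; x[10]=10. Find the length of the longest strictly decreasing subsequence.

4

Let dp[i] be the longest strictly decreasing subsequence ending at i:
i:      0  1  2  3  4  5  6  7  8  9 10
x[i]:  11  5  6  4  8  1  9  7  2  3 10
dp:     1  2  2  3  2  4  2  3  4  4  2
Maximum is 4.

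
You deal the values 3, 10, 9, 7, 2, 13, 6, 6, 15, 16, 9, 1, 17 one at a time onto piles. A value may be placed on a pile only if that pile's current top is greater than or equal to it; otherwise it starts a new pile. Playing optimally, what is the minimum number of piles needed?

Place each on the leftmost legal pile:
3 → new pile 1 (tops now [3])
10 → new pile 2 (tops now [3, 10])
9 → pile 2 (tops now [3, 9])
7 → pile 2 (tops now [3, 7])
2 → pile 1 (tops now [2, 7])
13 → new pile 3 (tops now [2, 7, 13])
6 → pile 2 (tops now [2, 6, 13])
6 → pile 2 (tops now [2, 6, 13])
15 → new pile 4 (tops now [2, 6, 13, 15])
16 → new pile 5 (tops now [2, 6, 13, 15, 16])
9 → pile 3 (tops now [2, 6, 9, 15, 16])
1 → pile 1 (tops now [1, 6, 9, 15, 16])
17 → new pile 6 (tops now [1, 6, 9, 15, 16, 17])
Six piles.

6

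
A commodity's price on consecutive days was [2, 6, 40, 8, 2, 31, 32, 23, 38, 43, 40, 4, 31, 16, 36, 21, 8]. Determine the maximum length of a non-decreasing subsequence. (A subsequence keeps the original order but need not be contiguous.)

Track the smallest tail for each achievable length (allowing ties):
2 → extends → [2]
6 → extends → [2, 6]
40 → extends → [2, 6, 40]
8 → replaces 40 → [2, 6, 8]
2 → replaces 6 → [2, 2, 8]
31 → extends → [2, 2, 8, 31]
32 → extends → [2, 2, 8, 31, 32]
23 → replaces 31 → [2, 2, 8, 23, 32]
38 → extends → [2, 2, 8, 23, 32, 38]
43 → extends → [2, 2, 8, 23, 32, 38, 43]
40 → replaces 43 → [2, 2, 8, 23, 32, 38, 40]
4 → replaces 8 → [2, 2, 4, 23, 32, 38, 40]
31 → replaces 32 → [2, 2, 4, 23, 31, 38, 40]
16 → replaces 23 → [2, 2, 4, 16, 31, 38, 40]
36 → replaces 38 → [2, 2, 4, 16, 31, 36, 40]
21 → replaces 31 → [2, 2, 4, 16, 21, 36, 40]
8 → replaces 16 → [2, 2, 4, 8, 21, 36, 40]
Seven tails, so the longest non-decreasing subsequence has length 7 (e.g. 2, 6, 8, 31, 32, 38, 43).

7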